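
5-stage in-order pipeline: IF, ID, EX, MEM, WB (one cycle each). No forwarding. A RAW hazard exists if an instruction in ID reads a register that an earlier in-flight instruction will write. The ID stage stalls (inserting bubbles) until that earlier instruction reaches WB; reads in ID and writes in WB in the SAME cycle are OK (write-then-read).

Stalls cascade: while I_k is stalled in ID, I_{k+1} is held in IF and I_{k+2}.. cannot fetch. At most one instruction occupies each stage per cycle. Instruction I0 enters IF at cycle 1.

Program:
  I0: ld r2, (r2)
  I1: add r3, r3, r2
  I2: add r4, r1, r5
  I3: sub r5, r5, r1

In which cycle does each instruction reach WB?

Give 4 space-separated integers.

Answer: 5 8 9 10

Derivation:
I0 ld r2 <- r2: IF@1 ID@2 stall=0 (-) EX@3 MEM@4 WB@5
I1 add r3 <- r3,r2: IF@2 ID@3 stall=2 (RAW on I0.r2 (WB@5)) EX@6 MEM@7 WB@8
I2 add r4 <- r1,r5: IF@3 ID@6 stall=0 (-) EX@7 MEM@8 WB@9
I3 sub r5 <- r5,r1: IF@6 ID@7 stall=0 (-) EX@8 MEM@9 WB@10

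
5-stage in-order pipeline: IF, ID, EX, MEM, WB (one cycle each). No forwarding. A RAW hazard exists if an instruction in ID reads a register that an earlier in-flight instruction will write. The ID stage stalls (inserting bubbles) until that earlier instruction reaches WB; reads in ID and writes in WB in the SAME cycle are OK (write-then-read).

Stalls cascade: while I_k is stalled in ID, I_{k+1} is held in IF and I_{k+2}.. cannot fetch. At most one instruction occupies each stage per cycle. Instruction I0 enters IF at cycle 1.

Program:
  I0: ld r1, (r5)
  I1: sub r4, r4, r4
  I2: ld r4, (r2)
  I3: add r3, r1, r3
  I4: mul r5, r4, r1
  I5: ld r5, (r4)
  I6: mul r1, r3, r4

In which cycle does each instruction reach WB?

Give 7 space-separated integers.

I0 ld r1 <- r5: IF@1 ID@2 stall=0 (-) EX@3 MEM@4 WB@5
I1 sub r4 <- r4,r4: IF@2 ID@3 stall=0 (-) EX@4 MEM@5 WB@6
I2 ld r4 <- r2: IF@3 ID@4 stall=0 (-) EX@5 MEM@6 WB@7
I3 add r3 <- r1,r3: IF@4 ID@5 stall=0 (-) EX@6 MEM@7 WB@8
I4 mul r5 <- r4,r1: IF@5 ID@6 stall=1 (RAW on I2.r4 (WB@7)) EX@8 MEM@9 WB@10
I5 ld r5 <- r4: IF@6 ID@8 stall=0 (-) EX@9 MEM@10 WB@11
I6 mul r1 <- r3,r4: IF@8 ID@9 stall=0 (-) EX@10 MEM@11 WB@12

Answer: 5 6 7 8 10 11 12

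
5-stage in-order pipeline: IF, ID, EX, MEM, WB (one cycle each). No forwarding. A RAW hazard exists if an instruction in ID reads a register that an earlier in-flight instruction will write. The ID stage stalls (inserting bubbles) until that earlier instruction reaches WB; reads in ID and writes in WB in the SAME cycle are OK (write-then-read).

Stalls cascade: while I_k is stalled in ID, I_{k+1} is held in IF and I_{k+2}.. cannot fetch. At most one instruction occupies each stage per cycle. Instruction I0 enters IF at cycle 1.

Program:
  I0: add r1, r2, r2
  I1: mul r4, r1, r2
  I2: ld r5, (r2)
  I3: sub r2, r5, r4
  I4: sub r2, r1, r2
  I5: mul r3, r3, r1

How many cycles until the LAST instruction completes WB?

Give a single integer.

I0 add r1 <- r2,r2: IF@1 ID@2 stall=0 (-) EX@3 MEM@4 WB@5
I1 mul r4 <- r1,r2: IF@2 ID@3 stall=2 (RAW on I0.r1 (WB@5)) EX@6 MEM@7 WB@8
I2 ld r5 <- r2: IF@3 ID@6 stall=0 (-) EX@7 MEM@8 WB@9
I3 sub r2 <- r5,r4: IF@6 ID@7 stall=2 (RAW on I2.r5 (WB@9)) EX@10 MEM@11 WB@12
I4 sub r2 <- r1,r2: IF@7 ID@10 stall=2 (RAW on I3.r2 (WB@12)) EX@13 MEM@14 WB@15
I5 mul r3 <- r3,r1: IF@10 ID@13 stall=0 (-) EX@14 MEM@15 WB@16

Answer: 16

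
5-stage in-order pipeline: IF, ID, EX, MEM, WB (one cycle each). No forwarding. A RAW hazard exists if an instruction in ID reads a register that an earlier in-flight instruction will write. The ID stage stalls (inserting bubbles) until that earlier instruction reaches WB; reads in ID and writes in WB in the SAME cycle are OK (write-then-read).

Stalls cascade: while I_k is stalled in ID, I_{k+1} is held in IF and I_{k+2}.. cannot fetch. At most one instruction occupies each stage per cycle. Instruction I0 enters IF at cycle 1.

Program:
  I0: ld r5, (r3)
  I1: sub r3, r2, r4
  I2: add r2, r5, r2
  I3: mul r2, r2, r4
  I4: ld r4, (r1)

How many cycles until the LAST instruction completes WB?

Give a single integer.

Answer: 12

Derivation:
I0 ld r5 <- r3: IF@1 ID@2 stall=0 (-) EX@3 MEM@4 WB@5
I1 sub r3 <- r2,r4: IF@2 ID@3 stall=0 (-) EX@4 MEM@5 WB@6
I2 add r2 <- r5,r2: IF@3 ID@4 stall=1 (RAW on I0.r5 (WB@5)) EX@6 MEM@7 WB@8
I3 mul r2 <- r2,r4: IF@4 ID@6 stall=2 (RAW on I2.r2 (WB@8)) EX@9 MEM@10 WB@11
I4 ld r4 <- r1: IF@6 ID@9 stall=0 (-) EX@10 MEM@11 WB@12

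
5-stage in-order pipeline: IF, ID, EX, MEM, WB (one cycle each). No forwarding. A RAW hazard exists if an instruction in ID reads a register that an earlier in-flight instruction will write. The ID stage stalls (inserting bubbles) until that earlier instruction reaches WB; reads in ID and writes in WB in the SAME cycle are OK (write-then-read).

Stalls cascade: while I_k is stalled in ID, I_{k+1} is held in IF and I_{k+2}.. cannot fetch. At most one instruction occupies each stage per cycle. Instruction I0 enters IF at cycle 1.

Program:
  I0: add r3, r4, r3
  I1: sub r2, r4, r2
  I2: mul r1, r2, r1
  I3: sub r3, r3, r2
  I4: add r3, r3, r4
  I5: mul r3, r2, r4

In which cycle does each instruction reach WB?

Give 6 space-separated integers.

Answer: 5 6 9 10 13 14

Derivation:
I0 add r3 <- r4,r3: IF@1 ID@2 stall=0 (-) EX@3 MEM@4 WB@5
I1 sub r2 <- r4,r2: IF@2 ID@3 stall=0 (-) EX@4 MEM@5 WB@6
I2 mul r1 <- r2,r1: IF@3 ID@4 stall=2 (RAW on I1.r2 (WB@6)) EX@7 MEM@8 WB@9
I3 sub r3 <- r3,r2: IF@4 ID@7 stall=0 (-) EX@8 MEM@9 WB@10
I4 add r3 <- r3,r4: IF@7 ID@8 stall=2 (RAW on I3.r3 (WB@10)) EX@11 MEM@12 WB@13
I5 mul r3 <- r2,r4: IF@8 ID@11 stall=0 (-) EX@12 MEM@13 WB@14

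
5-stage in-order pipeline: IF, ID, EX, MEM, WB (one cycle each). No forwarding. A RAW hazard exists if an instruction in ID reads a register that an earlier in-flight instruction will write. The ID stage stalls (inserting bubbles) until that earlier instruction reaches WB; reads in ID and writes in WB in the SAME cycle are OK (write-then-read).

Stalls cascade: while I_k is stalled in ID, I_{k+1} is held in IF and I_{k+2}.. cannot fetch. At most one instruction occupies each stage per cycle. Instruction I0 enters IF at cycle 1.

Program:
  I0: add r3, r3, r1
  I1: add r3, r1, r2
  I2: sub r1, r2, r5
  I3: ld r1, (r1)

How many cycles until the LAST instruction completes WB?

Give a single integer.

Answer: 10

Derivation:
I0 add r3 <- r3,r1: IF@1 ID@2 stall=0 (-) EX@3 MEM@4 WB@5
I1 add r3 <- r1,r2: IF@2 ID@3 stall=0 (-) EX@4 MEM@5 WB@6
I2 sub r1 <- r2,r5: IF@3 ID@4 stall=0 (-) EX@5 MEM@6 WB@7
I3 ld r1 <- r1: IF@4 ID@5 stall=2 (RAW on I2.r1 (WB@7)) EX@8 MEM@9 WB@10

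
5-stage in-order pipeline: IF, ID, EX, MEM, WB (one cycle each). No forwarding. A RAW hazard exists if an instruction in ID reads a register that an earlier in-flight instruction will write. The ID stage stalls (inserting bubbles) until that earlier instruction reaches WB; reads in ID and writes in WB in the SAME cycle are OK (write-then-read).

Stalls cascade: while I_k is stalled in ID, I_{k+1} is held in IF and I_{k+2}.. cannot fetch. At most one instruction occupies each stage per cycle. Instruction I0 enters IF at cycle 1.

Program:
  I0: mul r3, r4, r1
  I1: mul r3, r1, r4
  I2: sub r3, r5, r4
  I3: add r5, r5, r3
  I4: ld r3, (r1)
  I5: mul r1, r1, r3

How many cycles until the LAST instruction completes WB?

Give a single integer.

Answer: 14

Derivation:
I0 mul r3 <- r4,r1: IF@1 ID@2 stall=0 (-) EX@3 MEM@4 WB@5
I1 mul r3 <- r1,r4: IF@2 ID@3 stall=0 (-) EX@4 MEM@5 WB@6
I2 sub r3 <- r5,r4: IF@3 ID@4 stall=0 (-) EX@5 MEM@6 WB@7
I3 add r5 <- r5,r3: IF@4 ID@5 stall=2 (RAW on I2.r3 (WB@7)) EX@8 MEM@9 WB@10
I4 ld r3 <- r1: IF@5 ID@8 stall=0 (-) EX@9 MEM@10 WB@11
I5 mul r1 <- r1,r3: IF@8 ID@9 stall=2 (RAW on I4.r3 (WB@11)) EX@12 MEM@13 WB@14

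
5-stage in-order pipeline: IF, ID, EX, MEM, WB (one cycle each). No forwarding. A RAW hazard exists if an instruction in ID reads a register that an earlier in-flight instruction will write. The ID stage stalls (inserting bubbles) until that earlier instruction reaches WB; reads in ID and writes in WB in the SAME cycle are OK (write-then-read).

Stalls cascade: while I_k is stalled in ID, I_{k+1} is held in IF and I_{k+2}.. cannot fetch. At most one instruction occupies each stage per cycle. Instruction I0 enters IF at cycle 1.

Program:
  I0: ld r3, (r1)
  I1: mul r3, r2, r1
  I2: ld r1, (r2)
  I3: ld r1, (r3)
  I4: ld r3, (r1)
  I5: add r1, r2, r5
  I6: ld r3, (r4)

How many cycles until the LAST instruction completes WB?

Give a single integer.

I0 ld r3 <- r1: IF@1 ID@2 stall=0 (-) EX@3 MEM@4 WB@5
I1 mul r3 <- r2,r1: IF@2 ID@3 stall=0 (-) EX@4 MEM@5 WB@6
I2 ld r1 <- r2: IF@3 ID@4 stall=0 (-) EX@5 MEM@6 WB@7
I3 ld r1 <- r3: IF@4 ID@5 stall=1 (RAW on I1.r3 (WB@6)) EX@7 MEM@8 WB@9
I4 ld r3 <- r1: IF@5 ID@7 stall=2 (RAW on I3.r1 (WB@9)) EX@10 MEM@11 WB@12
I5 add r1 <- r2,r5: IF@7 ID@10 stall=0 (-) EX@11 MEM@12 WB@13
I6 ld r3 <- r4: IF@10 ID@11 stall=0 (-) EX@12 MEM@13 WB@14

Answer: 14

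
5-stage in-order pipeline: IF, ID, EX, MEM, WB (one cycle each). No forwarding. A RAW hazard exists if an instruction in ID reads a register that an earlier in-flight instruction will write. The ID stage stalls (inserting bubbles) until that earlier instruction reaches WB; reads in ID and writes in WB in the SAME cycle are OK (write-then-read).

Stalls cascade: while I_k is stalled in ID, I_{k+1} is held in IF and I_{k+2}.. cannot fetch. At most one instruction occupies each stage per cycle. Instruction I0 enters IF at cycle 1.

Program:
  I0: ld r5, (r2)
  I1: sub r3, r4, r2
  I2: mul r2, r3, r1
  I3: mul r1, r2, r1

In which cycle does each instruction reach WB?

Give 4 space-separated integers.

I0 ld r5 <- r2: IF@1 ID@2 stall=0 (-) EX@3 MEM@4 WB@5
I1 sub r3 <- r4,r2: IF@2 ID@3 stall=0 (-) EX@4 MEM@5 WB@6
I2 mul r2 <- r3,r1: IF@3 ID@4 stall=2 (RAW on I1.r3 (WB@6)) EX@7 MEM@8 WB@9
I3 mul r1 <- r2,r1: IF@4 ID@7 stall=2 (RAW on I2.r2 (WB@9)) EX@10 MEM@11 WB@12

Answer: 5 6 9 12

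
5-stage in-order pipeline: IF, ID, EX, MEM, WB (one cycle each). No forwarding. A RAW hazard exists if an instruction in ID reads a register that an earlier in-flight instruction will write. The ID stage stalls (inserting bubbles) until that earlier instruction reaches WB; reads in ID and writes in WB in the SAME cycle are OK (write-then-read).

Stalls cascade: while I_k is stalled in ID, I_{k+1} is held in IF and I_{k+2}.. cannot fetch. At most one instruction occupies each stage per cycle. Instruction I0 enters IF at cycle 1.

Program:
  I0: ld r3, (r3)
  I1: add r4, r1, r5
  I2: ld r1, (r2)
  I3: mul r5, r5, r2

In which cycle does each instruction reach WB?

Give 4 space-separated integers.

I0 ld r3 <- r3: IF@1 ID@2 stall=0 (-) EX@3 MEM@4 WB@5
I1 add r4 <- r1,r5: IF@2 ID@3 stall=0 (-) EX@4 MEM@5 WB@6
I2 ld r1 <- r2: IF@3 ID@4 stall=0 (-) EX@5 MEM@6 WB@7
I3 mul r5 <- r5,r2: IF@4 ID@5 stall=0 (-) EX@6 MEM@7 WB@8

Answer: 5 6 7 8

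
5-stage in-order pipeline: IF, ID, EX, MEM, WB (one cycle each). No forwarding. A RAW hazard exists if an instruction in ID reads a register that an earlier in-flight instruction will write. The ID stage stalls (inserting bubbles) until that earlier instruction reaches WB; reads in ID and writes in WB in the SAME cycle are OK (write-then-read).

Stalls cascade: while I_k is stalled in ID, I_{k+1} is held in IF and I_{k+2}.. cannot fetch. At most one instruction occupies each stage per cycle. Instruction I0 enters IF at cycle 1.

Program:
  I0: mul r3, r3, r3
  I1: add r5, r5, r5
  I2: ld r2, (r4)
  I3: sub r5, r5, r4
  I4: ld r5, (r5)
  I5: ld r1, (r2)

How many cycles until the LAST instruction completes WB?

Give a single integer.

Answer: 13

Derivation:
I0 mul r3 <- r3,r3: IF@1 ID@2 stall=0 (-) EX@3 MEM@4 WB@5
I1 add r5 <- r5,r5: IF@2 ID@3 stall=0 (-) EX@4 MEM@5 WB@6
I2 ld r2 <- r4: IF@3 ID@4 stall=0 (-) EX@5 MEM@6 WB@7
I3 sub r5 <- r5,r4: IF@4 ID@5 stall=1 (RAW on I1.r5 (WB@6)) EX@7 MEM@8 WB@9
I4 ld r5 <- r5: IF@5 ID@7 stall=2 (RAW on I3.r5 (WB@9)) EX@10 MEM@11 WB@12
I5 ld r1 <- r2: IF@7 ID@10 stall=0 (-) EX@11 MEM@12 WB@13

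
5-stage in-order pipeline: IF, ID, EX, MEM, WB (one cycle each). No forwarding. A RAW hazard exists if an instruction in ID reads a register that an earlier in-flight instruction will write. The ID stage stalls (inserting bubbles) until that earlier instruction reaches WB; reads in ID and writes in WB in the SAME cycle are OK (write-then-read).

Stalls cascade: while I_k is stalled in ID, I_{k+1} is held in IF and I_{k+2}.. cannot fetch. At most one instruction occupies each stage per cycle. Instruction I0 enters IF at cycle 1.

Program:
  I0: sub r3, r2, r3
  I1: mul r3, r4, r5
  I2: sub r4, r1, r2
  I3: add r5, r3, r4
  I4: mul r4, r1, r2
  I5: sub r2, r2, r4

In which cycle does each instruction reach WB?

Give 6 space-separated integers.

Answer: 5 6 7 10 11 14

Derivation:
I0 sub r3 <- r2,r3: IF@1 ID@2 stall=0 (-) EX@3 MEM@4 WB@5
I1 mul r3 <- r4,r5: IF@2 ID@3 stall=0 (-) EX@4 MEM@5 WB@6
I2 sub r4 <- r1,r2: IF@3 ID@4 stall=0 (-) EX@5 MEM@6 WB@7
I3 add r5 <- r3,r4: IF@4 ID@5 stall=2 (RAW on I2.r4 (WB@7)) EX@8 MEM@9 WB@10
I4 mul r4 <- r1,r2: IF@5 ID@8 stall=0 (-) EX@9 MEM@10 WB@11
I5 sub r2 <- r2,r4: IF@8 ID@9 stall=2 (RAW on I4.r4 (WB@11)) EX@12 MEM@13 WB@14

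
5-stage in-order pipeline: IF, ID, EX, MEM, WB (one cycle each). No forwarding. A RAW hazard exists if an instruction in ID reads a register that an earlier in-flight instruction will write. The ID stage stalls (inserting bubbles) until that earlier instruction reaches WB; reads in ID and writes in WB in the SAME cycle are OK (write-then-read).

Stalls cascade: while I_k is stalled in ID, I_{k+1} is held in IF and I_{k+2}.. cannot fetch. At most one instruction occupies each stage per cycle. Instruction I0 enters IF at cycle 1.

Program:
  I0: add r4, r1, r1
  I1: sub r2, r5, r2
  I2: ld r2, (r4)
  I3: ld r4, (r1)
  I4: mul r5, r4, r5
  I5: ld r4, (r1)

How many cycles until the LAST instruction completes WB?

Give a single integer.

I0 add r4 <- r1,r1: IF@1 ID@2 stall=0 (-) EX@3 MEM@4 WB@5
I1 sub r2 <- r5,r2: IF@2 ID@3 stall=0 (-) EX@4 MEM@5 WB@6
I2 ld r2 <- r4: IF@3 ID@4 stall=1 (RAW on I0.r4 (WB@5)) EX@6 MEM@7 WB@8
I3 ld r4 <- r1: IF@4 ID@6 stall=0 (-) EX@7 MEM@8 WB@9
I4 mul r5 <- r4,r5: IF@6 ID@7 stall=2 (RAW on I3.r4 (WB@9)) EX@10 MEM@11 WB@12
I5 ld r4 <- r1: IF@7 ID@10 stall=0 (-) EX@11 MEM@12 WB@13

Answer: 13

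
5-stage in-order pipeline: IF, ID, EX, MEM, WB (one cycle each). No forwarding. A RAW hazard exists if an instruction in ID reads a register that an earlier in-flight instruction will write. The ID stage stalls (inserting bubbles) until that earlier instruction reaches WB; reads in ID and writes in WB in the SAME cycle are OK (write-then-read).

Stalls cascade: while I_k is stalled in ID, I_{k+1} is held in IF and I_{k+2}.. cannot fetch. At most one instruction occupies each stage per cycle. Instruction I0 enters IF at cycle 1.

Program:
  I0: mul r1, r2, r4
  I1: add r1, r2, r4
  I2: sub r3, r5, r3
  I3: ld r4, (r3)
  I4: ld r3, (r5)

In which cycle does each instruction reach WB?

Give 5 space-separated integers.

Answer: 5 6 7 10 11

Derivation:
I0 mul r1 <- r2,r4: IF@1 ID@2 stall=0 (-) EX@3 MEM@4 WB@5
I1 add r1 <- r2,r4: IF@2 ID@3 stall=0 (-) EX@4 MEM@5 WB@6
I2 sub r3 <- r5,r3: IF@3 ID@4 stall=0 (-) EX@5 MEM@6 WB@7
I3 ld r4 <- r3: IF@4 ID@5 stall=2 (RAW on I2.r3 (WB@7)) EX@8 MEM@9 WB@10
I4 ld r3 <- r5: IF@5 ID@8 stall=0 (-) EX@9 MEM@10 WB@11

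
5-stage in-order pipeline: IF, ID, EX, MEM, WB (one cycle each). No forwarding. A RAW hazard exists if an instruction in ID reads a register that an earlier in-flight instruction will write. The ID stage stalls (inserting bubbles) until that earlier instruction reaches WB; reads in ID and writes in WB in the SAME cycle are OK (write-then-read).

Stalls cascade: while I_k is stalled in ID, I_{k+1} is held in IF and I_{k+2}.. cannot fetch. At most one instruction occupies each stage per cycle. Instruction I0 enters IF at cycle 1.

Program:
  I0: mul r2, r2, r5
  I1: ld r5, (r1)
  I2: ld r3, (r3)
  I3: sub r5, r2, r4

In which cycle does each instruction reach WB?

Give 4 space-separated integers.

Answer: 5 6 7 8

Derivation:
I0 mul r2 <- r2,r5: IF@1 ID@2 stall=0 (-) EX@3 MEM@4 WB@5
I1 ld r5 <- r1: IF@2 ID@3 stall=0 (-) EX@4 MEM@5 WB@6
I2 ld r3 <- r3: IF@3 ID@4 stall=0 (-) EX@5 MEM@6 WB@7
I3 sub r5 <- r2,r4: IF@4 ID@5 stall=0 (-) EX@6 MEM@7 WB@8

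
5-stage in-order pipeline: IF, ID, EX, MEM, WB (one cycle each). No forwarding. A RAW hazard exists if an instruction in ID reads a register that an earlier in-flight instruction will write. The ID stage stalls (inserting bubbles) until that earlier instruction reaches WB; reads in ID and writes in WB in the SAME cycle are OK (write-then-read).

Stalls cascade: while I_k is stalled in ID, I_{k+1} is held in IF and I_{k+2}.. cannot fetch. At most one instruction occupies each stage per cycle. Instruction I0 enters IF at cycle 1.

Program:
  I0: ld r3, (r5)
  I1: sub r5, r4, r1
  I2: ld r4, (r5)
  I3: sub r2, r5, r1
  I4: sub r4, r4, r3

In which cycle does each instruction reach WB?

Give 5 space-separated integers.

Answer: 5 6 9 10 12

Derivation:
I0 ld r3 <- r5: IF@1 ID@2 stall=0 (-) EX@3 MEM@4 WB@5
I1 sub r5 <- r4,r1: IF@2 ID@3 stall=0 (-) EX@4 MEM@5 WB@6
I2 ld r4 <- r5: IF@3 ID@4 stall=2 (RAW on I1.r5 (WB@6)) EX@7 MEM@8 WB@9
I3 sub r2 <- r5,r1: IF@4 ID@7 stall=0 (-) EX@8 MEM@9 WB@10
I4 sub r4 <- r4,r3: IF@7 ID@8 stall=1 (RAW on I2.r4 (WB@9)) EX@10 MEM@11 WB@12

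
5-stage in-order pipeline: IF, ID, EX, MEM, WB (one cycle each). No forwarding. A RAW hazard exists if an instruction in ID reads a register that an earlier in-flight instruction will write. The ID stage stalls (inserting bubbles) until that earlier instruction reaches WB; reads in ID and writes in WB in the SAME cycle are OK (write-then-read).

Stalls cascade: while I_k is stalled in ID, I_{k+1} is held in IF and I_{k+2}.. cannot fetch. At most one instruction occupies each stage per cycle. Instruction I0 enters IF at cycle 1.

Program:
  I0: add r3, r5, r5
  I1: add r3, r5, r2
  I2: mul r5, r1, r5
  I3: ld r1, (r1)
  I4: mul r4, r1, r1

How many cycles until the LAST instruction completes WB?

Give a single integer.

I0 add r3 <- r5,r5: IF@1 ID@2 stall=0 (-) EX@3 MEM@4 WB@5
I1 add r3 <- r5,r2: IF@2 ID@3 stall=0 (-) EX@4 MEM@5 WB@6
I2 mul r5 <- r1,r5: IF@3 ID@4 stall=0 (-) EX@5 MEM@6 WB@7
I3 ld r1 <- r1: IF@4 ID@5 stall=0 (-) EX@6 MEM@7 WB@8
I4 mul r4 <- r1,r1: IF@5 ID@6 stall=2 (RAW on I3.r1 (WB@8)) EX@9 MEM@10 WB@11

Answer: 11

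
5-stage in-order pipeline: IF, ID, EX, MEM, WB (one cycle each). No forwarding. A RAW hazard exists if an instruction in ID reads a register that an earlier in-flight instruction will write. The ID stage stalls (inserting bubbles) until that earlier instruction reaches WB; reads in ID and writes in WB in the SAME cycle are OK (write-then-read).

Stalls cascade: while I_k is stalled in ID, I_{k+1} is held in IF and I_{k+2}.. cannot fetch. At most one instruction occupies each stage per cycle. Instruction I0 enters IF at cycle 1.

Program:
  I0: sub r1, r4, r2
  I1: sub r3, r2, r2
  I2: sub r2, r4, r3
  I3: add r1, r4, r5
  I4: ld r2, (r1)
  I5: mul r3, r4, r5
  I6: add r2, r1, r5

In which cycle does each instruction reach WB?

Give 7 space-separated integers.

Answer: 5 6 9 10 13 14 15

Derivation:
I0 sub r1 <- r4,r2: IF@1 ID@2 stall=0 (-) EX@3 MEM@4 WB@5
I1 sub r3 <- r2,r2: IF@2 ID@3 stall=0 (-) EX@4 MEM@5 WB@6
I2 sub r2 <- r4,r3: IF@3 ID@4 stall=2 (RAW on I1.r3 (WB@6)) EX@7 MEM@8 WB@9
I3 add r1 <- r4,r5: IF@4 ID@7 stall=0 (-) EX@8 MEM@9 WB@10
I4 ld r2 <- r1: IF@7 ID@8 stall=2 (RAW on I3.r1 (WB@10)) EX@11 MEM@12 WB@13
I5 mul r3 <- r4,r5: IF@8 ID@11 stall=0 (-) EX@12 MEM@13 WB@14
I6 add r2 <- r1,r5: IF@11 ID@12 stall=0 (-) EX@13 MEM@14 WB@15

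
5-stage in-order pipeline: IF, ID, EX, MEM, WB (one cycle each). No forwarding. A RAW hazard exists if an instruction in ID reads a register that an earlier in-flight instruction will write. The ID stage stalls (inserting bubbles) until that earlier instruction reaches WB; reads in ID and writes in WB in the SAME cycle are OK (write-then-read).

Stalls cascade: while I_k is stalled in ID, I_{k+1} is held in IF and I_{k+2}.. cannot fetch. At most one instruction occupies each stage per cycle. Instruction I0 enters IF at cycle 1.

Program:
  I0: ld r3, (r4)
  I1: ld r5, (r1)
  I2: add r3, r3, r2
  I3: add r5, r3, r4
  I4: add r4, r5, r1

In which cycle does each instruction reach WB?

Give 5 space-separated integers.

I0 ld r3 <- r4: IF@1 ID@2 stall=0 (-) EX@3 MEM@4 WB@5
I1 ld r5 <- r1: IF@2 ID@3 stall=0 (-) EX@4 MEM@5 WB@6
I2 add r3 <- r3,r2: IF@3 ID@4 stall=1 (RAW on I0.r3 (WB@5)) EX@6 MEM@7 WB@8
I3 add r5 <- r3,r4: IF@4 ID@6 stall=2 (RAW on I2.r3 (WB@8)) EX@9 MEM@10 WB@11
I4 add r4 <- r5,r1: IF@6 ID@9 stall=2 (RAW on I3.r5 (WB@11)) EX@12 MEM@13 WB@14

Answer: 5 6 8 11 14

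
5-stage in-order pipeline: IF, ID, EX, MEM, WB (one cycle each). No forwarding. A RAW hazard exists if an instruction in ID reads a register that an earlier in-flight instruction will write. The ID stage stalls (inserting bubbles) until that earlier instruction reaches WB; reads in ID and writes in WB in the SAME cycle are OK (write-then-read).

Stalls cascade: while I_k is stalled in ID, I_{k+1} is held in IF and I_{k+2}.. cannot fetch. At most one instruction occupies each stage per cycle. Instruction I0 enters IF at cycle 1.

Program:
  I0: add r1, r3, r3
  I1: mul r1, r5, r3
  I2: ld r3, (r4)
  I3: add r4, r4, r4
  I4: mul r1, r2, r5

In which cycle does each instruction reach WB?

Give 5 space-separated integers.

I0 add r1 <- r3,r3: IF@1 ID@2 stall=0 (-) EX@3 MEM@4 WB@5
I1 mul r1 <- r5,r3: IF@2 ID@3 stall=0 (-) EX@4 MEM@5 WB@6
I2 ld r3 <- r4: IF@3 ID@4 stall=0 (-) EX@5 MEM@6 WB@7
I3 add r4 <- r4,r4: IF@4 ID@5 stall=0 (-) EX@6 MEM@7 WB@8
I4 mul r1 <- r2,r5: IF@5 ID@6 stall=0 (-) EX@7 MEM@8 WB@9

Answer: 5 6 7 8 9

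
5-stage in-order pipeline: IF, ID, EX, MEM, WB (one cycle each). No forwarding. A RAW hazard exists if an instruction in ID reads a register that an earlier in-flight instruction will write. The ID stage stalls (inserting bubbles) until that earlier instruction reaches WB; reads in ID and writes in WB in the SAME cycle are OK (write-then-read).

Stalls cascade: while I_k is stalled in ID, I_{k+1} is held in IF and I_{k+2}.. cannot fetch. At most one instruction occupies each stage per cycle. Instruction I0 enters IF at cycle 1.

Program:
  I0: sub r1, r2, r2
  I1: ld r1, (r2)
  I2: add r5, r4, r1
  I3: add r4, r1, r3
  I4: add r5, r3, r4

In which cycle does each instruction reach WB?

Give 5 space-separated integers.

I0 sub r1 <- r2,r2: IF@1 ID@2 stall=0 (-) EX@3 MEM@4 WB@5
I1 ld r1 <- r2: IF@2 ID@3 stall=0 (-) EX@4 MEM@5 WB@6
I2 add r5 <- r4,r1: IF@3 ID@4 stall=2 (RAW on I1.r1 (WB@6)) EX@7 MEM@8 WB@9
I3 add r4 <- r1,r3: IF@4 ID@7 stall=0 (-) EX@8 MEM@9 WB@10
I4 add r5 <- r3,r4: IF@7 ID@8 stall=2 (RAW on I3.r4 (WB@10)) EX@11 MEM@12 WB@13

Answer: 5 6 9 10 13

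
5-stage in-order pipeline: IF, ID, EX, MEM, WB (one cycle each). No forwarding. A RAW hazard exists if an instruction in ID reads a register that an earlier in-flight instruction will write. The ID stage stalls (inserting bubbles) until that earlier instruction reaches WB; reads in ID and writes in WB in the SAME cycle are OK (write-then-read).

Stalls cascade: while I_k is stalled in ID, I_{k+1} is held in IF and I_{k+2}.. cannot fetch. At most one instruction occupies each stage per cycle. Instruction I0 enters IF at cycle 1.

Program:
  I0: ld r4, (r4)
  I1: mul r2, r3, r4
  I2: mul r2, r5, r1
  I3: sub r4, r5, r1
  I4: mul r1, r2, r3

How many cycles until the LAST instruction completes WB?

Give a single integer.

I0 ld r4 <- r4: IF@1 ID@2 stall=0 (-) EX@3 MEM@4 WB@5
I1 mul r2 <- r3,r4: IF@2 ID@3 stall=2 (RAW on I0.r4 (WB@5)) EX@6 MEM@7 WB@8
I2 mul r2 <- r5,r1: IF@3 ID@6 stall=0 (-) EX@7 MEM@8 WB@9
I3 sub r4 <- r5,r1: IF@6 ID@7 stall=0 (-) EX@8 MEM@9 WB@10
I4 mul r1 <- r2,r3: IF@7 ID@8 stall=1 (RAW on I2.r2 (WB@9)) EX@10 MEM@11 WB@12

Answer: 12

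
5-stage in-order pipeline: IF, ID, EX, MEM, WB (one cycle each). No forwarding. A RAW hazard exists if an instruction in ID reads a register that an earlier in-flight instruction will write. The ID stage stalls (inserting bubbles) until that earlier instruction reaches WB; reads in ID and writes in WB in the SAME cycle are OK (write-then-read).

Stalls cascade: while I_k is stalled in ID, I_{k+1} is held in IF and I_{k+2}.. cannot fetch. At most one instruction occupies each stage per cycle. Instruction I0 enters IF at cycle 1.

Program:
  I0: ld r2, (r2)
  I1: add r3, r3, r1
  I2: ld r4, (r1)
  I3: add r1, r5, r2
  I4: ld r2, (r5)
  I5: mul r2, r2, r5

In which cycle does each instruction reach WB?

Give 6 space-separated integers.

Answer: 5 6 7 8 9 12

Derivation:
I0 ld r2 <- r2: IF@1 ID@2 stall=0 (-) EX@3 MEM@4 WB@5
I1 add r3 <- r3,r1: IF@2 ID@3 stall=0 (-) EX@4 MEM@5 WB@6
I2 ld r4 <- r1: IF@3 ID@4 stall=0 (-) EX@5 MEM@6 WB@7
I3 add r1 <- r5,r2: IF@4 ID@5 stall=0 (-) EX@6 MEM@7 WB@8
I4 ld r2 <- r5: IF@5 ID@6 stall=0 (-) EX@7 MEM@8 WB@9
I5 mul r2 <- r2,r5: IF@6 ID@7 stall=2 (RAW on I4.r2 (WB@9)) EX@10 MEM@11 WB@12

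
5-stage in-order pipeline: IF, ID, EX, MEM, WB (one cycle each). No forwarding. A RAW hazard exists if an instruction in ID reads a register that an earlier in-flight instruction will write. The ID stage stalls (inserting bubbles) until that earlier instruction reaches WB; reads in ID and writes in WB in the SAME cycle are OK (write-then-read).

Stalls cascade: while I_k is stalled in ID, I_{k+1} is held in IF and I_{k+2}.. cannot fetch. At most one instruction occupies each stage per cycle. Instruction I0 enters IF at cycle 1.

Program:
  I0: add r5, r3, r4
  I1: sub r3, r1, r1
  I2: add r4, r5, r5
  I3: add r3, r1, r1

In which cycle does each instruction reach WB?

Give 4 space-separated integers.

I0 add r5 <- r3,r4: IF@1 ID@2 stall=0 (-) EX@3 MEM@4 WB@5
I1 sub r3 <- r1,r1: IF@2 ID@3 stall=0 (-) EX@4 MEM@5 WB@6
I2 add r4 <- r5,r5: IF@3 ID@4 stall=1 (RAW on I0.r5 (WB@5)) EX@6 MEM@7 WB@8
I3 add r3 <- r1,r1: IF@4 ID@6 stall=0 (-) EX@7 MEM@8 WB@9

Answer: 5 6 8 9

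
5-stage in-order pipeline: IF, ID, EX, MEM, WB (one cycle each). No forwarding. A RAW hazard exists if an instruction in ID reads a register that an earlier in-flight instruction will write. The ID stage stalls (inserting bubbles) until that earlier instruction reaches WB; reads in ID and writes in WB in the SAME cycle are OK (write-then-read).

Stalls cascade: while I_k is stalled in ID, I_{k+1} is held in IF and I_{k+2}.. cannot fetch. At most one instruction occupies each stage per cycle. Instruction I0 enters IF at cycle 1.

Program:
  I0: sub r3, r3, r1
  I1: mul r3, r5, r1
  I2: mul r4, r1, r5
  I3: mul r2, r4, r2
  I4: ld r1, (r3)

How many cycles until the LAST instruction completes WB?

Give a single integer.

Answer: 11

Derivation:
I0 sub r3 <- r3,r1: IF@1 ID@2 stall=0 (-) EX@3 MEM@4 WB@5
I1 mul r3 <- r5,r1: IF@2 ID@3 stall=0 (-) EX@4 MEM@5 WB@6
I2 mul r4 <- r1,r5: IF@3 ID@4 stall=0 (-) EX@5 MEM@6 WB@7
I3 mul r2 <- r4,r2: IF@4 ID@5 stall=2 (RAW on I2.r4 (WB@7)) EX@8 MEM@9 WB@10
I4 ld r1 <- r3: IF@5 ID@8 stall=0 (-) EX@9 MEM@10 WB@11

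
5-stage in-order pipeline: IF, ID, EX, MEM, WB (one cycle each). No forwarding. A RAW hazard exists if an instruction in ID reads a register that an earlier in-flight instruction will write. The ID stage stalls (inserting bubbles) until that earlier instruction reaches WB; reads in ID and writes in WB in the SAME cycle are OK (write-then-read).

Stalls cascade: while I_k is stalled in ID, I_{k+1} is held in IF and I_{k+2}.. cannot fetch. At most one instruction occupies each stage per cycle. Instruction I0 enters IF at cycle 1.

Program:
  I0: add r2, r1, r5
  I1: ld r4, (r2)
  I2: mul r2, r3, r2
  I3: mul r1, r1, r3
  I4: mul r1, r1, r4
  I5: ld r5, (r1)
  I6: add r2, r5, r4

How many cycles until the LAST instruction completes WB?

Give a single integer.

I0 add r2 <- r1,r5: IF@1 ID@2 stall=0 (-) EX@3 MEM@4 WB@5
I1 ld r4 <- r2: IF@2 ID@3 stall=2 (RAW on I0.r2 (WB@5)) EX@6 MEM@7 WB@8
I2 mul r2 <- r3,r2: IF@3 ID@6 stall=0 (-) EX@7 MEM@8 WB@9
I3 mul r1 <- r1,r3: IF@6 ID@7 stall=0 (-) EX@8 MEM@9 WB@10
I4 mul r1 <- r1,r4: IF@7 ID@8 stall=2 (RAW on I3.r1 (WB@10)) EX@11 MEM@12 WB@13
I5 ld r5 <- r1: IF@8 ID@11 stall=2 (RAW on I4.r1 (WB@13)) EX@14 MEM@15 WB@16
I6 add r2 <- r5,r4: IF@11 ID@14 stall=2 (RAW on I5.r5 (WB@16)) EX@17 MEM@18 WB@19

Answer: 19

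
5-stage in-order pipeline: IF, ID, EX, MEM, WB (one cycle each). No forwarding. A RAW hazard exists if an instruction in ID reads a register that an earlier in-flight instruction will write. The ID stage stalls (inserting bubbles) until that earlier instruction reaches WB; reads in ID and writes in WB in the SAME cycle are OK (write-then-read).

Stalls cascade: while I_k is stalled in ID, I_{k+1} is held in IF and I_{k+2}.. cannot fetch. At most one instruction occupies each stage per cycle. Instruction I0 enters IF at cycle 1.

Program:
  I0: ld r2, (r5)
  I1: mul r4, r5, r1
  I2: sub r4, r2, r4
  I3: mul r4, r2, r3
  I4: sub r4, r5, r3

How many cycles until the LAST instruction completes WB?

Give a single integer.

I0 ld r2 <- r5: IF@1 ID@2 stall=0 (-) EX@3 MEM@4 WB@5
I1 mul r4 <- r5,r1: IF@2 ID@3 stall=0 (-) EX@4 MEM@5 WB@6
I2 sub r4 <- r2,r4: IF@3 ID@4 stall=2 (RAW on I1.r4 (WB@6)) EX@7 MEM@8 WB@9
I3 mul r4 <- r2,r3: IF@4 ID@7 stall=0 (-) EX@8 MEM@9 WB@10
I4 sub r4 <- r5,r3: IF@7 ID@8 stall=0 (-) EX@9 MEM@10 WB@11

Answer: 11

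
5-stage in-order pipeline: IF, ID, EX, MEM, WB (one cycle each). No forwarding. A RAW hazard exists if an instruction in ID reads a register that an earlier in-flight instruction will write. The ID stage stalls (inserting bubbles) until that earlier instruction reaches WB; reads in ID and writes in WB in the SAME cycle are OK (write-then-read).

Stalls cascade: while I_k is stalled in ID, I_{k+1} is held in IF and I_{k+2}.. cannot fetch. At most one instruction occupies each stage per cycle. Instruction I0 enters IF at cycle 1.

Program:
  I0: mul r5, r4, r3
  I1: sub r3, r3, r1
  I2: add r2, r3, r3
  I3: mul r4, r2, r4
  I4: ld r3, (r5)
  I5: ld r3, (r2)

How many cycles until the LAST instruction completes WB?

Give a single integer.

I0 mul r5 <- r4,r3: IF@1 ID@2 stall=0 (-) EX@3 MEM@4 WB@5
I1 sub r3 <- r3,r1: IF@2 ID@3 stall=0 (-) EX@4 MEM@5 WB@6
I2 add r2 <- r3,r3: IF@3 ID@4 stall=2 (RAW on I1.r3 (WB@6)) EX@7 MEM@8 WB@9
I3 mul r4 <- r2,r4: IF@4 ID@7 stall=2 (RAW on I2.r2 (WB@9)) EX@10 MEM@11 WB@12
I4 ld r3 <- r5: IF@7 ID@10 stall=0 (-) EX@11 MEM@12 WB@13
I5 ld r3 <- r2: IF@10 ID@11 stall=0 (-) EX@12 MEM@13 WB@14

Answer: 14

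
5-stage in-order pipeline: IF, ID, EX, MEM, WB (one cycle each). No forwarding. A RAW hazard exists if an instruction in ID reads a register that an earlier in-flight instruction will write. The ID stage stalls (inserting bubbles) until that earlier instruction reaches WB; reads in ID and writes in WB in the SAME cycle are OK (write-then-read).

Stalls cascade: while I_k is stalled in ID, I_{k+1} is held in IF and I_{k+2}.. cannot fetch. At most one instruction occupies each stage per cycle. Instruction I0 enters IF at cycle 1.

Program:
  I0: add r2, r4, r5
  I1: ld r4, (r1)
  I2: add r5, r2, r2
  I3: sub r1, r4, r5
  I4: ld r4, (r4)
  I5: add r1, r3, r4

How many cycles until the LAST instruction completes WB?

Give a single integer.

Answer: 15

Derivation:
I0 add r2 <- r4,r5: IF@1 ID@2 stall=0 (-) EX@3 MEM@4 WB@5
I1 ld r4 <- r1: IF@2 ID@3 stall=0 (-) EX@4 MEM@5 WB@6
I2 add r5 <- r2,r2: IF@3 ID@4 stall=1 (RAW on I0.r2 (WB@5)) EX@6 MEM@7 WB@8
I3 sub r1 <- r4,r5: IF@4 ID@6 stall=2 (RAW on I2.r5 (WB@8)) EX@9 MEM@10 WB@11
I4 ld r4 <- r4: IF@6 ID@9 stall=0 (-) EX@10 MEM@11 WB@12
I5 add r1 <- r3,r4: IF@9 ID@10 stall=2 (RAW on I4.r4 (WB@12)) EX@13 MEM@14 WB@15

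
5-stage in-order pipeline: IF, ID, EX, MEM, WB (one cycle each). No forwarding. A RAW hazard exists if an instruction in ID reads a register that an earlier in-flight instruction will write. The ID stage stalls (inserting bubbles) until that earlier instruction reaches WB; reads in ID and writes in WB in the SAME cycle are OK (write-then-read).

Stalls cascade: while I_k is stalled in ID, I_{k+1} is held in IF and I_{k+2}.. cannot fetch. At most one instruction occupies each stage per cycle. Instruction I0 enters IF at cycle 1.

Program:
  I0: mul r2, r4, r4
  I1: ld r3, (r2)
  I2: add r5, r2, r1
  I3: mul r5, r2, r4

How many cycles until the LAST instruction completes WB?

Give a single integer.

I0 mul r2 <- r4,r4: IF@1 ID@2 stall=0 (-) EX@3 MEM@4 WB@5
I1 ld r3 <- r2: IF@2 ID@3 stall=2 (RAW on I0.r2 (WB@5)) EX@6 MEM@7 WB@8
I2 add r5 <- r2,r1: IF@3 ID@6 stall=0 (-) EX@7 MEM@8 WB@9
I3 mul r5 <- r2,r4: IF@6 ID@7 stall=0 (-) EX@8 MEM@9 WB@10

Answer: 10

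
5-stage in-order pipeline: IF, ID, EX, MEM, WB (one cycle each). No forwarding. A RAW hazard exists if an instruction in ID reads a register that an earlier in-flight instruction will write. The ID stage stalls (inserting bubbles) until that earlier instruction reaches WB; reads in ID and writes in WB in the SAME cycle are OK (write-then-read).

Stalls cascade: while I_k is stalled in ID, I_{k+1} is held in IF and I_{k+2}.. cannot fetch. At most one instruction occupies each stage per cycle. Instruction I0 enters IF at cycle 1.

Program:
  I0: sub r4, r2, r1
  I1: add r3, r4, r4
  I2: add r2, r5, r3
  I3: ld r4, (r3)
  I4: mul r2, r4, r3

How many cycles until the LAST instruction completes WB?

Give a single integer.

Answer: 15

Derivation:
I0 sub r4 <- r2,r1: IF@1 ID@2 stall=0 (-) EX@3 MEM@4 WB@5
I1 add r3 <- r4,r4: IF@2 ID@3 stall=2 (RAW on I0.r4 (WB@5)) EX@6 MEM@7 WB@8
I2 add r2 <- r5,r3: IF@3 ID@6 stall=2 (RAW on I1.r3 (WB@8)) EX@9 MEM@10 WB@11
I3 ld r4 <- r3: IF@6 ID@9 stall=0 (-) EX@10 MEM@11 WB@12
I4 mul r2 <- r4,r3: IF@9 ID@10 stall=2 (RAW on I3.r4 (WB@12)) EX@13 MEM@14 WB@15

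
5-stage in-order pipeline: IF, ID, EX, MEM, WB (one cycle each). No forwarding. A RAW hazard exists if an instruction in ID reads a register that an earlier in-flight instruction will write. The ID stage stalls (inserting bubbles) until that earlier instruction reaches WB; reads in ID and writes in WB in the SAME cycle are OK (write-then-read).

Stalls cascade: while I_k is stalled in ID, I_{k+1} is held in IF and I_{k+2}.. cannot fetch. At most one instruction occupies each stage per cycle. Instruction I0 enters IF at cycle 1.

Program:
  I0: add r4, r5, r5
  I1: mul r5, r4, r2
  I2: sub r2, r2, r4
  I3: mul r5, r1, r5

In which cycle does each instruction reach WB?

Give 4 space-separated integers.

Answer: 5 8 9 11

Derivation:
I0 add r4 <- r5,r5: IF@1 ID@2 stall=0 (-) EX@3 MEM@4 WB@5
I1 mul r5 <- r4,r2: IF@2 ID@3 stall=2 (RAW on I0.r4 (WB@5)) EX@6 MEM@7 WB@8
I2 sub r2 <- r2,r4: IF@3 ID@6 stall=0 (-) EX@7 MEM@8 WB@9
I3 mul r5 <- r1,r5: IF@6 ID@7 stall=1 (RAW on I1.r5 (WB@8)) EX@9 MEM@10 WB@11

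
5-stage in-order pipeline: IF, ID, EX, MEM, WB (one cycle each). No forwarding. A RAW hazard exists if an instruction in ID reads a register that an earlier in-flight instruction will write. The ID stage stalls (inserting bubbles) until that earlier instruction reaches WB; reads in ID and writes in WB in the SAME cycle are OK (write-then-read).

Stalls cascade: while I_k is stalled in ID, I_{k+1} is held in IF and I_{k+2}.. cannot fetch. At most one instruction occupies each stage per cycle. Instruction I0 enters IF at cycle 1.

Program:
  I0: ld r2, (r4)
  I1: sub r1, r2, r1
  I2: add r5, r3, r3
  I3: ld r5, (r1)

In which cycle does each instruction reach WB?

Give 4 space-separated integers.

I0 ld r2 <- r4: IF@1 ID@2 stall=0 (-) EX@3 MEM@4 WB@5
I1 sub r1 <- r2,r1: IF@2 ID@3 stall=2 (RAW on I0.r2 (WB@5)) EX@6 MEM@7 WB@8
I2 add r5 <- r3,r3: IF@3 ID@6 stall=0 (-) EX@7 MEM@8 WB@9
I3 ld r5 <- r1: IF@6 ID@7 stall=1 (RAW on I1.r1 (WB@8)) EX@9 MEM@10 WB@11

Answer: 5 8 9 11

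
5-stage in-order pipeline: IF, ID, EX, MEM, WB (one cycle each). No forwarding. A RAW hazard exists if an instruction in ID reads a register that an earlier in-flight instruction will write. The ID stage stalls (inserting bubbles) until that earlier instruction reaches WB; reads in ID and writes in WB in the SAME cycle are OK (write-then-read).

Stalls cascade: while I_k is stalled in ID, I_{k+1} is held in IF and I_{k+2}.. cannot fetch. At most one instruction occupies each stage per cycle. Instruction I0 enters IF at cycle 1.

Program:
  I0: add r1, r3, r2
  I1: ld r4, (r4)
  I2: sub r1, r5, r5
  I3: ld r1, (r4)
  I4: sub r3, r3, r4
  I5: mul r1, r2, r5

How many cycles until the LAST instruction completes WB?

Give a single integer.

Answer: 11

Derivation:
I0 add r1 <- r3,r2: IF@1 ID@2 stall=0 (-) EX@3 MEM@4 WB@5
I1 ld r4 <- r4: IF@2 ID@3 stall=0 (-) EX@4 MEM@5 WB@6
I2 sub r1 <- r5,r5: IF@3 ID@4 stall=0 (-) EX@5 MEM@6 WB@7
I3 ld r1 <- r4: IF@4 ID@5 stall=1 (RAW on I1.r4 (WB@6)) EX@7 MEM@8 WB@9
I4 sub r3 <- r3,r4: IF@5 ID@7 stall=0 (-) EX@8 MEM@9 WB@10
I5 mul r1 <- r2,r5: IF@7 ID@8 stall=0 (-) EX@9 MEM@10 WB@11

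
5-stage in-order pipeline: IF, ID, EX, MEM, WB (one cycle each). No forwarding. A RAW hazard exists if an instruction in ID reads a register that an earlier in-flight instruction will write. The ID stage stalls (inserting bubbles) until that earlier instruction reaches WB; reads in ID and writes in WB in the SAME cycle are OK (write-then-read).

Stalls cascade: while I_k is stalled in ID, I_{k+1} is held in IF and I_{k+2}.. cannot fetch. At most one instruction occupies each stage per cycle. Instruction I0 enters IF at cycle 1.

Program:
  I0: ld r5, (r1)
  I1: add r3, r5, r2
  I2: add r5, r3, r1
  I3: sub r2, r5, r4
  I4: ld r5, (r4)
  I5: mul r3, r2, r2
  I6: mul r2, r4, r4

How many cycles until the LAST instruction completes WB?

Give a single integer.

I0 ld r5 <- r1: IF@1 ID@2 stall=0 (-) EX@3 MEM@4 WB@5
I1 add r3 <- r5,r2: IF@2 ID@3 stall=2 (RAW on I0.r5 (WB@5)) EX@6 MEM@7 WB@8
I2 add r5 <- r3,r1: IF@3 ID@6 stall=2 (RAW on I1.r3 (WB@8)) EX@9 MEM@10 WB@11
I3 sub r2 <- r5,r4: IF@6 ID@9 stall=2 (RAW on I2.r5 (WB@11)) EX@12 MEM@13 WB@14
I4 ld r5 <- r4: IF@9 ID@12 stall=0 (-) EX@13 MEM@14 WB@15
I5 mul r3 <- r2,r2: IF@12 ID@13 stall=1 (RAW on I3.r2 (WB@14)) EX@15 MEM@16 WB@17
I6 mul r2 <- r4,r4: IF@13 ID@15 stall=0 (-) EX@16 MEM@17 WB@18

Answer: 18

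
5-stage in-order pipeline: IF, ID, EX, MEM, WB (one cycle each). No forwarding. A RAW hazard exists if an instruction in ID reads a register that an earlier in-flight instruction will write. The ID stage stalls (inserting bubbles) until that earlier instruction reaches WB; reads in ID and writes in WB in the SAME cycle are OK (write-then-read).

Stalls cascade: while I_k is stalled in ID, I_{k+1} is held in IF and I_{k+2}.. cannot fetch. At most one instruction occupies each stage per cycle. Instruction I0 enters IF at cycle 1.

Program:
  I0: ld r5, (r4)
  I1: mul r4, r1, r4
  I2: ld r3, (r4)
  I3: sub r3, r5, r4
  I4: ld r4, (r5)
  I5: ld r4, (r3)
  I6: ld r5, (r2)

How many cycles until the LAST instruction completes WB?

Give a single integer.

I0 ld r5 <- r4: IF@1 ID@2 stall=0 (-) EX@3 MEM@4 WB@5
I1 mul r4 <- r1,r4: IF@2 ID@3 stall=0 (-) EX@4 MEM@5 WB@6
I2 ld r3 <- r4: IF@3 ID@4 stall=2 (RAW on I1.r4 (WB@6)) EX@7 MEM@8 WB@9
I3 sub r3 <- r5,r4: IF@4 ID@7 stall=0 (-) EX@8 MEM@9 WB@10
I4 ld r4 <- r5: IF@7 ID@8 stall=0 (-) EX@9 MEM@10 WB@11
I5 ld r4 <- r3: IF@8 ID@9 stall=1 (RAW on I3.r3 (WB@10)) EX@11 MEM@12 WB@13
I6 ld r5 <- r2: IF@9 ID@11 stall=0 (-) EX@12 MEM@13 WB@14

Answer: 14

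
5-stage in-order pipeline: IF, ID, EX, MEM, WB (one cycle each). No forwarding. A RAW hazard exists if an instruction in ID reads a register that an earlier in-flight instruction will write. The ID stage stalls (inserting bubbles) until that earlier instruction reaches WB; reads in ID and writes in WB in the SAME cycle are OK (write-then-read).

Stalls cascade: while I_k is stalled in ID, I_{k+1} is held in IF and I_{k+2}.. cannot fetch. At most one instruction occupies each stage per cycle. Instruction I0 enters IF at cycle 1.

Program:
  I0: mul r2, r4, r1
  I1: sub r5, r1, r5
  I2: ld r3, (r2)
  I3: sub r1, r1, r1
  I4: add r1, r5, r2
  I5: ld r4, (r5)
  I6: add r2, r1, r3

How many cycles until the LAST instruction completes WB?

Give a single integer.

I0 mul r2 <- r4,r1: IF@1 ID@2 stall=0 (-) EX@3 MEM@4 WB@5
I1 sub r5 <- r1,r5: IF@2 ID@3 stall=0 (-) EX@4 MEM@5 WB@6
I2 ld r3 <- r2: IF@3 ID@4 stall=1 (RAW on I0.r2 (WB@5)) EX@6 MEM@7 WB@8
I3 sub r1 <- r1,r1: IF@4 ID@6 stall=0 (-) EX@7 MEM@8 WB@9
I4 add r1 <- r5,r2: IF@6 ID@7 stall=0 (-) EX@8 MEM@9 WB@10
I5 ld r4 <- r5: IF@7 ID@8 stall=0 (-) EX@9 MEM@10 WB@11
I6 add r2 <- r1,r3: IF@8 ID@9 stall=1 (RAW on I4.r1 (WB@10)) EX@11 MEM@12 WB@13

Answer: 13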